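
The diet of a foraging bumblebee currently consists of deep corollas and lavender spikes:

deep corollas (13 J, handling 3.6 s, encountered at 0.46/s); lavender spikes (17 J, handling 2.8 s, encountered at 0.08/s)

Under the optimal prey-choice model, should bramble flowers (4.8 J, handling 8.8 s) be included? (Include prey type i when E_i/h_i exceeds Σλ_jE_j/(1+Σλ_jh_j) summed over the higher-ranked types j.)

Intake rate on the current diet: R = (0.46×13 + 0.08×17) / (1 + 0.46×3.6 + 0.08×2.8) = 7.34/2.88 = 2.549 J/s.
bramble flowers: E/h = 4.8/8.8 = 0.5455 J/s.
Since 0.5455 < R, time spent handling bramble flowers is better spent searching.

No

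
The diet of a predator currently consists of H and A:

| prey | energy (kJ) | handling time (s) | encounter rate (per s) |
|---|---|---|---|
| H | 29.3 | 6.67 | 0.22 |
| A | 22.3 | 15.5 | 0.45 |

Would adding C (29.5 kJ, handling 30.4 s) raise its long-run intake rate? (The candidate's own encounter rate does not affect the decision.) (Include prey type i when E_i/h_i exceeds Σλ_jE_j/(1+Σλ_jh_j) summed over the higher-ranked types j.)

No

Current rate: (0.22×29.3 + 0.45×22.3)/(1 + 0.22×6.67 + 0.45×15.5) = 1.745 kJ/s.
Profitability of C: 29.5/30.4 = 0.9704 kJ/s.
Since 0.9704 < R, time spent handling C is better spent searching.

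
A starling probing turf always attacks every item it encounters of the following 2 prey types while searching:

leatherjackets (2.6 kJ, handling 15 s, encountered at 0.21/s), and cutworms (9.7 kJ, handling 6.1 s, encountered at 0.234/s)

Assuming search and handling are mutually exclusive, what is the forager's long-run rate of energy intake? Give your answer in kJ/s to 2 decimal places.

R = Σλ_iE_i / (1 + Σλ_ih_i)
Numerator: 0.21×2.6 + 0.234×9.7 = 2.816
Denominator: 1 + 0.21×15 + 0.234×6.1 = 5.577
R = 2.816/5.577 = 0.5049 kJ/s

0.50 kJ/s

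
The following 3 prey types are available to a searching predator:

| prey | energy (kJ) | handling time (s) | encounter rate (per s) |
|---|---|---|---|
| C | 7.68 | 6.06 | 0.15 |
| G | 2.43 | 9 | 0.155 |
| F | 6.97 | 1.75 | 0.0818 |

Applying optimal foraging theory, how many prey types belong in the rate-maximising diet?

Profitabilities (E/h, kJ/s): F 3.98, C 1.27, G 0.27. Add prey in this order while the next type's profitability exceeds the intake rate on those already taken.
Rate on top 1: 0.4987. C: 1.27 > 0.4987 → include.
Rate on top 2: 0.8392. G: 0.27 < 0.8392 → exclude; stop.
Optimal diet: F, C — 2 of 3 types.

2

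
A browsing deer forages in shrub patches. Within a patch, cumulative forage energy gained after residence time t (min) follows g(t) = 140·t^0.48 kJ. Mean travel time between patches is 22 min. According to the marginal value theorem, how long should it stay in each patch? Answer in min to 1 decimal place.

Optimal t* satisfies g'(t*) = g(t*)/(T + t*).
g'(t) = 0.48·140·t^-0.52. Setting 0.48·140·t^-0.52 = 140·t^0.48/(22+t) gives 0.48(22+t) = t, so 0.52·t = 0.48×22.
t* = 0.48×22/0.52 = 20.31 min.

20.3 min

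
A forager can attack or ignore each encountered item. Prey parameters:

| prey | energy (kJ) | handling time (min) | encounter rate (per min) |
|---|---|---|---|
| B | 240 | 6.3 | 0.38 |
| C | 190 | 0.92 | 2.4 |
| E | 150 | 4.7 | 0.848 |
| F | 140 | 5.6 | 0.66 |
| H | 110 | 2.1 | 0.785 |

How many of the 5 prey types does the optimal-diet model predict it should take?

1

Rank by E/h (kJ/min): C 207, H 52.4, B 38.1, E 31.9, F 25. Include each in turn until the next type's E/h falls below the running intake rate.
Rate on top 1: 142.1. H: 52.4 < 142.1 → exclude; stop.
Optimal diet: C — 1 of 5 types.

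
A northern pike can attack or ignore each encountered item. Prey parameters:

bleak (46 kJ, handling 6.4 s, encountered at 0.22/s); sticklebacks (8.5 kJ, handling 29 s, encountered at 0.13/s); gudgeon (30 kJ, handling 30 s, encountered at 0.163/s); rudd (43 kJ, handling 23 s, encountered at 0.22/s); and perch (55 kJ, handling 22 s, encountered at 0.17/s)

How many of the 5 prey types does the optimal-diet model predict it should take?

E/h in descending order: bleak 7.19, perch 2.5, rudd 1.87, gudgeon 1, sticklebacks 0.293 kJ/s. The optimal diet is the largest prefix of this list for which every included type satisfies E_i/h_i > R on the types above it.
Rate on top 1: 4.203. perch: 2.5 < 4.203 → exclude; stop.
Optimal diet: bleak — 1 of 5 types.

1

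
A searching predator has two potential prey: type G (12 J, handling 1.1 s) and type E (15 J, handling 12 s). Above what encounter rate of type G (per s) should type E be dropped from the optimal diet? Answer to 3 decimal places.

The zero-one rule: include type E iff E₂/h₂ > λE₁/(1+λh₁). Equality gives the switch point.
λE₁h₂ = E₂ + λE₂h₁ ⇒ λ = E₂/(E₁h₂ − E₂h₁) = 15/(144 − 16.5) = 0.1176 per s.

0.118 per s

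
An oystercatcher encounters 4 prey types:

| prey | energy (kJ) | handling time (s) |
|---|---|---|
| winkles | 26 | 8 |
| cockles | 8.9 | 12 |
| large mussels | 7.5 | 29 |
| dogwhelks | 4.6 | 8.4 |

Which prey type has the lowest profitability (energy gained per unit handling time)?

large mussels

Profitability E/h (kJ/s): winkles = 26/8 = 3.25, cockles = 8.9/12 = 0.742, large mussels = 7.5/29 = 0.259, dogwhelks = 4.6/8.4 = 0.548.
Ranked: winkles > cockles > dogwhelks > large mussels.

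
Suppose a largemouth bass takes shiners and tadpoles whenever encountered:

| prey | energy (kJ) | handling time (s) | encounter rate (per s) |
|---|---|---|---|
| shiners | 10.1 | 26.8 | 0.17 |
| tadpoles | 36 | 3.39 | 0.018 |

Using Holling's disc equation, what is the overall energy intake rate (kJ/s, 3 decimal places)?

0.421 kJ/s

Energy encountered per unit search time: 0.17×10.1 + 0.018×36 = 2.365 kJ/s.
Handling time per unit search time: 0.17×26.8 + 0.018×3.39 = 4.617.
Rate = 2.365/(1 + 4.617) = 0.421 kJ/s.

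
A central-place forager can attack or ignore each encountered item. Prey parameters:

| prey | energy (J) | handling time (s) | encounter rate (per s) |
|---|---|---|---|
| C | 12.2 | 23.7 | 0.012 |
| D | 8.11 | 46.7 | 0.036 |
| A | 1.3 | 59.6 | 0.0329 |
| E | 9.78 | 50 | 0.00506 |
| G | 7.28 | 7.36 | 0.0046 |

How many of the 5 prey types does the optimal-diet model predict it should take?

E/h in descending order: G 0.989, C 0.515, E 0.196, D 0.174, A 0.0218 J/s. The optimal diet is the largest prefix of this list for which every included type satisfies E_i/h_i > R on the types above it.
Rate on top 1: 0.03239. C: 0.515 > 0.03239 → include.
Rate on top 2: 0.1365. E: 0.196 > 0.1365 → include.
Rate on top 3: 0.146. D: 0.174 > 0.146 → include.
Rate on top 4: 0.1603. A: 0.0218 < 0.1603 → exclude; stop.
Optimal diet: G, C, E, D — 4 of 5 types.

4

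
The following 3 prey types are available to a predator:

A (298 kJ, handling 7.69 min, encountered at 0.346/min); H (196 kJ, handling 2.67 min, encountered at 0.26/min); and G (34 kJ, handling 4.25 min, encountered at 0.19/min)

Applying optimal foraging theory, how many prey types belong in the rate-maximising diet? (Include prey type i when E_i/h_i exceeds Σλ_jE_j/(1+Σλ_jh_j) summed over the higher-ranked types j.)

2

Rank by E/h (kJ/min): H 73.4, A 38.8, G 8. Include each in turn until the next type's E/h falls below the running intake rate.
Rate on top 1: 30.08. A: 38.8 > 30.08 → include.
Rate on top 2: 35.38. G: 8 < 35.38 → exclude; stop.
Optimal diet: H, A — 2 of 3 types.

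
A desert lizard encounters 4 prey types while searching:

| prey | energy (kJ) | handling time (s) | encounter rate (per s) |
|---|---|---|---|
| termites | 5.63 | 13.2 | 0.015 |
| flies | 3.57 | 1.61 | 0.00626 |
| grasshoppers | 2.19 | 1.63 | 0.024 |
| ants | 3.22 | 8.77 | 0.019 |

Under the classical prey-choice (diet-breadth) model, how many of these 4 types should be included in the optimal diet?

Profitabilities (E/h, kJ/s): flies 2.22, grasshoppers 1.34, termites 0.427, ants 0.367. Add prey in this order while the next type's profitability exceeds the intake rate on those already taken.
Rate on top 1: 0.02213. grasshoppers: 1.34 > 0.02213 → include.
Rate on top 2: 0.0714. termites: 0.427 > 0.0714 → include.
Rate on top 3: 0.1278. ants: 0.367 > 0.1278 → include.
Optimal diet: flies, grasshoppers, termites, ants — 4 of 4 types.

4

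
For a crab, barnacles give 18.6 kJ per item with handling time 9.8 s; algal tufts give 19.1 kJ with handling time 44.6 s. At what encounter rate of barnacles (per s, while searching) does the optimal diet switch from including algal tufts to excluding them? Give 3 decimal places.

0.030 per s

Drop algal tufts once their profitability E₂/h₂ falls below the rate achievable on barnacles alone: E₂/h₂ = λE₁/(1 + λh₁).
Solve for λ: λE₁h₂ = E₂(1 + λh₁) → λ(E₁h₂ − E₂h₁) = E₂ → λ = E₂/(E₁h₂ − E₂h₁).
λ = 19.1/(18.6×44.6 − 19.1×9.8) = 19.1/642.4 = 0.02973 per s.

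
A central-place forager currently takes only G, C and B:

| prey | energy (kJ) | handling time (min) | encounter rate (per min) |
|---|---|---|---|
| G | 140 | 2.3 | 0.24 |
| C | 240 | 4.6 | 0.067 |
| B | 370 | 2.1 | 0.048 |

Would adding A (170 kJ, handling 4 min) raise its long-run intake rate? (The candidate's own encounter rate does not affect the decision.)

Yes

Intake rate on the current diet: R = (0.24×140 + 0.067×240 + 0.048×370) / (1 + 0.24×2.3 + 0.067×4.6 + 0.048×2.1) = 67.44/1.961 = 34.39 kJ/min.
Profitability of A: 170/4 = 42.5 kJ/min.
Since 42.5 > R, including A increases the long-run rate.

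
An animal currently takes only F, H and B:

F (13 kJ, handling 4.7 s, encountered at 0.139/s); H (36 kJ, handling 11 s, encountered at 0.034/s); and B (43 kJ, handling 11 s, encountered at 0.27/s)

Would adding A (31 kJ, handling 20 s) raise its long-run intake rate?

On F, H and B alone, R = ΣλE/(1+Σλh) = 14.64/4.997 = 2.93 kJ/s.
A: E/h = 31/20 = 1.55 kJ/s.
Since 1.55 < R, time spent handling A is better spent searching.

No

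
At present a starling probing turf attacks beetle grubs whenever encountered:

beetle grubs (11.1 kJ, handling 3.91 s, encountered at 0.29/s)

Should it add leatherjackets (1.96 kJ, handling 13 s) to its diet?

Intake rate on the current diet: R = (0.29×11.1) / (1 + 0.29×3.91) = 3.219/2.134 = 1.509 kJ/s.
leatherjackets: E/h = 1.96/13 = 0.1508 kJ/s.
0.1508 < 1.509, so adding leatherjackets would lower the average — exclude it.

No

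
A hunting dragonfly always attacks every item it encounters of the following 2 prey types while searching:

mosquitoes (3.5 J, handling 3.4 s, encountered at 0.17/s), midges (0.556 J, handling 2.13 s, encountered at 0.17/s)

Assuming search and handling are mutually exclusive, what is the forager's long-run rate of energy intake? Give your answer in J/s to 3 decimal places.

0.355 J/s

R = Σλ_iE_i / (1 + Σλ_ih_i)
Numerator: 0.17×3.5 + 0.17×0.556 = 0.6895
Denominator: 1 + 0.17×3.4 + 0.17×2.13 = 1.94
R = 0.6895/1.94 = 0.3554 J/s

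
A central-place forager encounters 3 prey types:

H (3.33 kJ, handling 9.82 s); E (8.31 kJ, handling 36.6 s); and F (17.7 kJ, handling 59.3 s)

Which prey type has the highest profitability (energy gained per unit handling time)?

Profitability E/h (kJ/s): H = 3.33/9.82 = 0.339, E = 8.31/36.6 = 0.227, F = 17.7/59.3 = 0.298.
Ranked: H > F > E.

H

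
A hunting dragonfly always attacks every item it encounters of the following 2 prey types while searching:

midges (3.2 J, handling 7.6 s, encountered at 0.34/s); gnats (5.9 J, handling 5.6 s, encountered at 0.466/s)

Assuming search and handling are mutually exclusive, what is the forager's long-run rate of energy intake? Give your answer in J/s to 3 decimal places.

Energy encountered per unit search time: 0.34×3.2 + 0.466×5.9 = 3.837 J/s.
Handling time per unit search time: 0.34×7.6 + 0.466×5.6 = 5.194.
Rate = 3.837/(1 + 5.194) = 0.6196 J/s.

0.620 J/s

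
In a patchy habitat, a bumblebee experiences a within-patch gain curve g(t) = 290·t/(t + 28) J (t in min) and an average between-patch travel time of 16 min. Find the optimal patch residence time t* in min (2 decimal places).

21.17 min

Optimal t* satisfies g'(t*) = g(t*)/(T + t*).
g'(t) = 290·28/(t + 28)². Setting 290·28/(t+28)² = 290t/[(t+28)(16+t)] gives 28(16+t) = t(t+28), so t² = 28×16 = 448.
t* = √448 = 21.17 min.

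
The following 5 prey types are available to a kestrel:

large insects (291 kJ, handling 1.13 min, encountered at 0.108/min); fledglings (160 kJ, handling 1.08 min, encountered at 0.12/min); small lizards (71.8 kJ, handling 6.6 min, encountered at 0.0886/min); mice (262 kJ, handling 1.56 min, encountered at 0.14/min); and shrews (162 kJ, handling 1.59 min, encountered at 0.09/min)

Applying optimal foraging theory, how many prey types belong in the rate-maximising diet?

Rank by E/h (kJ/min): large insects 258, mice 168, fledglings 148, shrews 102, small lizards 10.9. Include each in turn until the next type's E/h falls below the running intake rate.
Rate on top 1: 28.01. mice: 168 > 28.01 → include.
Rate on top 2: 50.81. fledglings: 148 > 50.81 → include.
Rate on top 3: 59.39. shrews: 102 > 59.39 → include.
Rate on top 4: 63.16. small lizards: 10.9 < 63.16 → exclude; stop.
Optimal diet: large insects, mice, fledglings, shrews — 4 of 5 types.

4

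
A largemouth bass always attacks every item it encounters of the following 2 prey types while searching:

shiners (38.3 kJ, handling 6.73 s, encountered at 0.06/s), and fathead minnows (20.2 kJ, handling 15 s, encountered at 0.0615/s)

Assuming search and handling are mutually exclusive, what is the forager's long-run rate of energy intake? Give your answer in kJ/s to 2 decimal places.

1.52 kJ/s

R = Σλ_iE_i / (1 + Σλ_ih_i)
Numerator: 0.06×38.3 + 0.0615×20.2 = 3.54
Denominator: 1 + 0.06×6.73 + 0.0615×15 = 2.326
R = 3.54/2.326 = 1.522 kJ/s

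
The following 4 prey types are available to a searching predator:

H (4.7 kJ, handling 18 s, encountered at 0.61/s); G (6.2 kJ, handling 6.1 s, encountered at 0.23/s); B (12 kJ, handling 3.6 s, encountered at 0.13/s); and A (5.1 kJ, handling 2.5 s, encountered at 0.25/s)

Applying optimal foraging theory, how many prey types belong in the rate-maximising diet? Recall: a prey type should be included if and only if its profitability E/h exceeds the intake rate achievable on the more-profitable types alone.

Rank by E/h (kJ/s): B 3.33, A 2.04, G 1.02, H 0.261. Include each in turn until the next type's E/h falls below the running intake rate.
Rate on top 1: 1.063. A: 2.04 > 1.063 → include.
Rate on top 2: 1.355. G: 1.02 < 1.355 → exclude; stop.
Optimal diet: B, A — 2 of 4 types.

2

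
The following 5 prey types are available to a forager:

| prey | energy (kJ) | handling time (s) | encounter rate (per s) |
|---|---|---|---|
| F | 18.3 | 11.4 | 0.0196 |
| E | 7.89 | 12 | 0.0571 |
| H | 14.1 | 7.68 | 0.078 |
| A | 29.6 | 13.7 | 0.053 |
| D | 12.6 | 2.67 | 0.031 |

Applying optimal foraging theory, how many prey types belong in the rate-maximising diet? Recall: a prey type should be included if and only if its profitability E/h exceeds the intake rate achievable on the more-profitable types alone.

4

Rank by E/h (kJ/s): D 4.72, A 2.16, H 1.84, F 1.61, E 0.657. Include each in turn until the next type's E/h falls below the running intake rate.
Rate on top 1: 0.3607. A: 2.16 > 0.3607 → include.
Rate on top 2: 1.083. H: 1.84 > 1.083 → include.
Rate on top 3: 1.27. F: 1.61 > 1.27 → include.
Rate on top 4: 1.299. E: 0.657 < 1.299 → exclude; stop.
Optimal diet: D, A, H, F — 4 of 5 types.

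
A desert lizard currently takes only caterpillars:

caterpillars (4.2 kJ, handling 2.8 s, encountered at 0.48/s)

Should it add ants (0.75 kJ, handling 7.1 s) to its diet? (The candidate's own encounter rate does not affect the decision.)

Intake rate on the current diet: R = (0.48×4.2) / (1 + 0.48×2.8) = 2.016/2.344 = 0.8601 kJ/s.
Profitability of ants: 0.75/7.1 = 0.1056 kJ/s.
Since 0.1056 < R, time spent handling ants is better spent searching.

No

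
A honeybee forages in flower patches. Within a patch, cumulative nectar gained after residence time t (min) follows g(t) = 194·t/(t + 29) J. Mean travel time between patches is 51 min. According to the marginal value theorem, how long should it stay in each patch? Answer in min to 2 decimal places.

38.46 min

By the marginal value theorem, leave when the instantaneous gain rate g'(t) equals the habitat-wide average g(t)/(T + t).
g'(t) = 194·29/(t + 29)². Setting 194·29/(t+29)² = 194t/[(t+29)(51+t)] gives 29(51+t) = t(t+29), so t² = 29×51 = 1479.
t* = √1479 = 38.46 min.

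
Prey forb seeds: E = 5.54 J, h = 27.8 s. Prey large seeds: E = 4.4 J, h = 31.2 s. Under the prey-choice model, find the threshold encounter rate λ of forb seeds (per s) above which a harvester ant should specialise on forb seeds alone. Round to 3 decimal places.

0.087 per s

At the threshold, the rate on forb seeds alone equals the profitability of large seeds: λ·5.54/(1 + λ·27.8) = 4.4/31.2 = 0.141.
Rearranging, λ(5.54 − 0.141×27.8) = 0.141, so λ = 0.141/1.619 = 0.08708 per s.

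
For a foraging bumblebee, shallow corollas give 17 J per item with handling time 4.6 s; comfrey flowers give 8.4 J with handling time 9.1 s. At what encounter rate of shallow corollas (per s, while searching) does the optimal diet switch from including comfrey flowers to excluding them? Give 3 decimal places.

0.072 per s

The zero-one rule: include comfrey flowers iff E₂/h₂ > λE₁/(1+λh₁). Equality gives the switch point.
λE₁h₂ = E₂ + λE₂h₁ ⇒ λ = E₂/(E₁h₂ − E₂h₁) = 8.4/(154.7 − 38.64) = 0.07238 per s.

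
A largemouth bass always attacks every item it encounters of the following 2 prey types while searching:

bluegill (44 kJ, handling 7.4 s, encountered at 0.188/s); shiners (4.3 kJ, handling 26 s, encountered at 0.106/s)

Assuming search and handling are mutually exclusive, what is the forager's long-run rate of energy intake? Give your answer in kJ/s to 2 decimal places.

1.70 kJ/s

Energy encountered per unit search time: 0.188×44 + 0.106×4.3 = 8.728 kJ/s.
Handling time per unit search time: 0.188×7.4 + 0.106×26 = 4.147.
Rate = 8.728/(1 + 4.147) = 1.696 kJ/s.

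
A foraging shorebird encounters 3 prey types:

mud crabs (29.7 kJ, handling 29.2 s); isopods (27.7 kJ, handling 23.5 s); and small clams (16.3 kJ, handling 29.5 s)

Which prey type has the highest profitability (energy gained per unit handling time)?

Profitability E/h (kJ/s): mud crabs = 29.7/29.2 = 1.02, isopods = 27.7/23.5 = 1.18, small clams = 16.3/29.5 = 0.553.
Ranked: isopods > mud crabs > small clams.

isopods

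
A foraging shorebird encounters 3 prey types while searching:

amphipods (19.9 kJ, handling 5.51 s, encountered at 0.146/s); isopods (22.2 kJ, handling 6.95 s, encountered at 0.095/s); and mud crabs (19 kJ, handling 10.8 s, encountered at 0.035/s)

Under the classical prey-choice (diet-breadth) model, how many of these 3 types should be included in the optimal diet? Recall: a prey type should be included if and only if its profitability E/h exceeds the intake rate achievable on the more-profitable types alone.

Profitabilities (E/h, kJ/s): amphipods 3.61, isopods 3.19, mud crabs 1.76. Add prey in this order while the next type's profitability exceeds the intake rate on those already taken.
Rate on top 1: 1.61. isopods: 3.19 > 1.61 → include.
Rate on top 2: 2.034. mud crabs: 1.76 < 2.034 → exclude; stop.
Optimal diet: amphipods, isopods — 2 of 3 types.

2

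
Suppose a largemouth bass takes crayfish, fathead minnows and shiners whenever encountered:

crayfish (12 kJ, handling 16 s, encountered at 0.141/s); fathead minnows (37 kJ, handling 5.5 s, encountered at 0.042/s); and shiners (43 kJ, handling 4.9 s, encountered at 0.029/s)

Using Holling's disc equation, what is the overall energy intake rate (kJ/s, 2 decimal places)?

Energy encountered per unit search time: 0.141×12 + 0.042×37 + 0.029×43 = 4.493 kJ/s.
Handling time per unit search time: 0.141×16 + 0.042×5.5 + 0.029×4.9 = 2.629.
Rate = 4.493/(1 + 2.629) = 1.238 kJ/s.

1.24 kJ/s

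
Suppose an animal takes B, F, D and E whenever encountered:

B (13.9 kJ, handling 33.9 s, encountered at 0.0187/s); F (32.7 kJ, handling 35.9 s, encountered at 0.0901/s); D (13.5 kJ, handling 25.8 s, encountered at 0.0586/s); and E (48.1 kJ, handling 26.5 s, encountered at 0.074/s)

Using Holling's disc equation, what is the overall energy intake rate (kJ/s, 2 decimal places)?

0.91 kJ/s

R = Σλ_iE_i / (1 + Σλ_ih_i)
Numerator: 0.0187×13.9 + 0.0901×32.7 + 0.0586×13.5 + 0.074×48.1 = 7.557
Denominator: 1 + 0.0187×33.9 + 0.0901×35.9 + 0.0586×25.8 + 0.074×26.5 = 8.341
R = 7.557/8.341 = 0.9059 kJ/s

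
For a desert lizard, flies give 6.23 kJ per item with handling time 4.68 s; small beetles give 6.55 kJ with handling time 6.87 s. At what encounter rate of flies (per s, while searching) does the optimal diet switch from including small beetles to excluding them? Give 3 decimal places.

Drop small beetles once their profitability E₂/h₂ falls below the rate achievable on flies alone: E₂/h₂ = λE₁/(1 + λh₁).
Solve for λ: λE₁h₂ = E₂(1 + λh₁) → λ(E₁h₂ − E₂h₁) = E₂ → λ = E₂/(E₁h₂ − E₂h₁).
λ = 6.55/(6.23×6.87 − 6.55×4.68) = 6.55/12.15 = 0.5393 per s.

0.539 per s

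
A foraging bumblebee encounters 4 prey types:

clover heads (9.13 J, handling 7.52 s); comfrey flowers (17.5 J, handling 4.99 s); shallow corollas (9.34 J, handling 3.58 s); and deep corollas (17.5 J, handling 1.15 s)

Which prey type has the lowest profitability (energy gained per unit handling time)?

clover heads

Profitability E/h (J/s): clover heads = 9.13/7.52 = 1.21, comfrey flowers = 17.5/4.99 = 3.51, shallow corollas = 9.34/3.58 = 2.61, deep corollas = 17.5/1.15 = 15.2.
Ranked: deep corollas > comfrey flowers > shallow corollas > clover heads.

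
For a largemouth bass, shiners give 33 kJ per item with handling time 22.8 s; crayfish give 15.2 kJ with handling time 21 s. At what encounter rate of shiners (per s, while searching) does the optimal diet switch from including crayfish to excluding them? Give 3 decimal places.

Drop crayfish once their profitability E₂/h₂ falls below the rate achievable on shiners alone: E₂/h₂ = λE₁/(1 + λh₁).
Solve for λ: λE₁h₂ = E₂(1 + λh₁) → λ(E₁h₂ − E₂h₁) = E₂ → λ = E₂/(E₁h₂ − E₂h₁).
λ = 15.2/(33×21 − 15.2×22.8) = 15.2/346.4 = 0.04387 per s.

0.044 per s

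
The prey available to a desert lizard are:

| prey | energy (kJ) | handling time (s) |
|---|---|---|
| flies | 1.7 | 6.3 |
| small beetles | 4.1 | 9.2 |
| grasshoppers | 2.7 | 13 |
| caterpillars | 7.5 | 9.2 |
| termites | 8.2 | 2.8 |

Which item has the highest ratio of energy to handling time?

termites

In descending order of E/h:
termites: 8.2/2.8 = 2.93 kJ/s
caterpillars: 7.5/9.2 = 0.815 kJ/s
small beetles: 4.1/9.2 = 0.446 kJ/s
flies: 1.7/6.3 = 0.27 kJ/s
grasshoppers: 2.7/13 = 0.208 kJ/s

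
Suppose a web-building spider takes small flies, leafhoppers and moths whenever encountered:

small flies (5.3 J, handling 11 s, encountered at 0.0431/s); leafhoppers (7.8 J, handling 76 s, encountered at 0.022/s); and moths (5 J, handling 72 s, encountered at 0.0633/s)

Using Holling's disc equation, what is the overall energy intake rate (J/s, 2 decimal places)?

0.09 J/s

R = (0.0431×5.3 + 0.022×7.8 + 0.0633×5) / (1 + 0.0431×11 + 0.022×76 + 0.0633×72) = 0.7165/7.704 = 0.09301 J/s.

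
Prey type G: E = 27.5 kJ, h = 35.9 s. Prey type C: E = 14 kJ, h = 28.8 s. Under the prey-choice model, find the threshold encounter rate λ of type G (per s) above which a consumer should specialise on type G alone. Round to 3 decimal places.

0.048 per s

The zero-one rule: include type C iff E₂/h₂ > λE₁/(1+λh₁). Equality gives the switch point.
λE₁h₂ = E₂ + λE₂h₁ ⇒ λ = E₂/(E₁h₂ − E₂h₁) = 14/(792 − 502.6) = 0.04838 per s.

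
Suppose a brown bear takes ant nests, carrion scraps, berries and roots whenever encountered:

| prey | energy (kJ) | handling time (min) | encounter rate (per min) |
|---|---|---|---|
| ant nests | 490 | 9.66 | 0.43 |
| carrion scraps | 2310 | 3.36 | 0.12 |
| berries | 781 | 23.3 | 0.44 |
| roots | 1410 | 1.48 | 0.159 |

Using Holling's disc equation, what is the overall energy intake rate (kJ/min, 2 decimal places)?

R = Σλ_iE_i / (1 + Σλ_ih_i)
Numerator: 0.43×490 + 0.12×2310 + 0.44×781 + 0.159×1410 = 1056
Denominator: 1 + 0.43×9.66 + 0.12×3.36 + 0.44×23.3 + 0.159×1.48 = 16.04
R = 1056/16.04 = 65.8 kJ/min

65.80 kJ/min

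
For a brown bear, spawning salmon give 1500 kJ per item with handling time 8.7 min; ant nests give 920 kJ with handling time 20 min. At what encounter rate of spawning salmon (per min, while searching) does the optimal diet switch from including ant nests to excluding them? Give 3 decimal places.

0.042 per min

Drop ant nests once their profitability E₂/h₂ falls below the rate achievable on spawning salmon alone: E₂/h₂ = λE₁/(1 + λh₁).
Solve for λ: λE₁h₂ = E₂(1 + λh₁) → λ(E₁h₂ − E₂h₁) = E₂ → λ = E₂/(E₁h₂ − E₂h₁).
λ = 920/(1500×20 − 920×8.7) = 920/2.2e+04 = 0.04183 per min.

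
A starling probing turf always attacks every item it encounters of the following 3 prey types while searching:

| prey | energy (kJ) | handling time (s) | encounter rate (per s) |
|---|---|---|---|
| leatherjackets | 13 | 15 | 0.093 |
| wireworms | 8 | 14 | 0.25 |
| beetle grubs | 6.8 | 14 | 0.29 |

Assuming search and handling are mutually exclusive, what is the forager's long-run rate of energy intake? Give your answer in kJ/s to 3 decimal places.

0.520 kJ/s

Energy encountered per unit search time: 0.093×13 + 0.25×8 + 0.29×6.8 = 5.181 kJ/s.
Handling time per unit search time: 0.093×15 + 0.25×14 + 0.29×14 = 8.955.
Rate = 5.181/(1 + 8.955) = 0.5204 kJ/s.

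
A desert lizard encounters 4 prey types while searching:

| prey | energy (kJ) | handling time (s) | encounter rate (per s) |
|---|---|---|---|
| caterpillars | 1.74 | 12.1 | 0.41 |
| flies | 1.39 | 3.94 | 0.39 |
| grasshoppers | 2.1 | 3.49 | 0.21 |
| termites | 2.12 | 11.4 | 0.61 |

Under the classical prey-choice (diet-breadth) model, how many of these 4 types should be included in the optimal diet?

2

Rank by E/h (kJ/s): grasshoppers 0.602, flies 0.353, termites 0.186, caterpillars 0.144. Include each in turn until the next type's E/h falls below the running intake rate.
Rate on top 1: 0.2545. flies: 0.353 > 0.2545 → include.
Rate on top 2: 0.3007. termites: 0.186 < 0.3007 → exclude; stop.
Optimal diet: grasshoppers, flies — 2 of 4 types.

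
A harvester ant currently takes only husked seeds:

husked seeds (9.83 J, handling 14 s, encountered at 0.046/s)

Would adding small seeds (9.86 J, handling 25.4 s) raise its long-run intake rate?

On husked seeds alone, R = ΣλE/(1+Σλh) = 0.4522/1.644 = 0.275 J/s.
Profitability of small seeds: 9.86/25.4 = 0.3882 J/s.
0.3882 > 0.275, so adding small seeds raises the average — include it.

Yes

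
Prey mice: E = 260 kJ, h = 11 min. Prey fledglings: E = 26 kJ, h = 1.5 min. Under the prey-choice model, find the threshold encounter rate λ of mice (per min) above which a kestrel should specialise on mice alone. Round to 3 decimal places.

At the threshold, the rate on mice alone equals the profitability of fledglings: λ·260/(1 + λ·11) = 26/1.5 = 17.33.
Rearranging, λ(260 − 17.33×11) = 17.33, so λ = 17.33/69.33 = 0.25 per min.

0.250 per min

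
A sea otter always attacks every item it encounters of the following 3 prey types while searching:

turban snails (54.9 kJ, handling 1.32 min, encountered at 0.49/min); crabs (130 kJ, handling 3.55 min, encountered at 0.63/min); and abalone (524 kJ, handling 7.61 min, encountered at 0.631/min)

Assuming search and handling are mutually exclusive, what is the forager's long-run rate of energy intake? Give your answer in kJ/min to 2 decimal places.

50.60 kJ/min

Energy encountered per unit search time: 0.49×54.9 + 0.63×130 + 0.631×524 = 439.4 kJ/min.
Handling time per unit search time: 0.49×1.32 + 0.63×3.55 + 0.631×7.61 = 7.685.
Rate = 439.4/(1 + 7.685) = 50.6 kJ/min.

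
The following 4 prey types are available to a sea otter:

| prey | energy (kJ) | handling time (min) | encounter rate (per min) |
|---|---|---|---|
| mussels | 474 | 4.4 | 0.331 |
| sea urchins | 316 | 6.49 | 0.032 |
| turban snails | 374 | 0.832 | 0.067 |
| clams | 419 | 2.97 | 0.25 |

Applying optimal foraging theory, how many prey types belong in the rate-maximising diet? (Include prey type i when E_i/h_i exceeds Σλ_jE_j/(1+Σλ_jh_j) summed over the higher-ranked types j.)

3

Rank by E/h (kJ/min): turban snails 450, clams 141, mussels 108, sea urchins 48.7. Include each in turn until the next type's E/h falls below the running intake rate.
Rate on top 1: 23.73. clams: 141 > 23.73 → include.
Rate on top 2: 72.19. mussels: 108 > 72.19 → include.
Rate on top 3: 88.09. sea urchins: 48.7 < 88.09 → exclude; stop.
Optimal diet: turban snails, clams, mussels — 3 of 4 types.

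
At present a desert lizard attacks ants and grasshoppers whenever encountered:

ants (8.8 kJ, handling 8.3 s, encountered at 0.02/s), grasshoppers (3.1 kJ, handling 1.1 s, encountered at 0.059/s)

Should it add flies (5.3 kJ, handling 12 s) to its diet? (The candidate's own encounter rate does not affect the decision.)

Intake rate on the current diet: R = (0.02×8.8 + 0.059×3.1) / (1 + 0.02×8.3 + 0.059×1.1) = 0.3589/1.231 = 0.2916 kJ/s.
Profitability of flies: 5.3/12 = 0.4417 kJ/s.
0.4417 > 0.2916, so adding flies raises the average — include it.

Yes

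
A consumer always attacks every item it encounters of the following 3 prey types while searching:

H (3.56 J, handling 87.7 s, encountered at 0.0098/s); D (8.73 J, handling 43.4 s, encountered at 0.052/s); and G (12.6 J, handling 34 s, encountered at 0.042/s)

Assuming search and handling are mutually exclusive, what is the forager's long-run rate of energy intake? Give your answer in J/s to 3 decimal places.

0.184 J/s

R = (0.0098×3.56 + 0.052×8.73 + 0.042×12.6) / (1 + 0.0098×87.7 + 0.052×43.4 + 0.042×34) = 1.018/5.544 = 0.1836 J/s.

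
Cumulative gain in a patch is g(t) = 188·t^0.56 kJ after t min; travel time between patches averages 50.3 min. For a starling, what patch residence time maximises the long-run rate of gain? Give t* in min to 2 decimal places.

Maximise g(t)/(T+t): set derivative to zero → g'(t)(T+t) = g(t).
g'(t) = 0.56·188·t^-0.44. Setting 0.56·188·t^-0.44 = 188·t^0.56/(50.3+t) gives 0.56(50.3+t) = t, so 0.44·t = 0.56×50.3.
t* = 0.56×50.3/0.44 = 64.02 min.

64.02 min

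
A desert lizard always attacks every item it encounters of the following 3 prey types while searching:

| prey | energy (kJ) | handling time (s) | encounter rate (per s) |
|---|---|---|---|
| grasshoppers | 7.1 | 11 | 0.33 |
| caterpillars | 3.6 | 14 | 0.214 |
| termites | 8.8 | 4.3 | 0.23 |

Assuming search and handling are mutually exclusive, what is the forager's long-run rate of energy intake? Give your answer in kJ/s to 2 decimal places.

0.60 kJ/s

R = (0.33×7.1 + 0.214×3.6 + 0.23×8.8) / (1 + 0.33×11 + 0.214×14 + 0.23×4.3) = 5.137/8.615 = 0.5963 kJ/s.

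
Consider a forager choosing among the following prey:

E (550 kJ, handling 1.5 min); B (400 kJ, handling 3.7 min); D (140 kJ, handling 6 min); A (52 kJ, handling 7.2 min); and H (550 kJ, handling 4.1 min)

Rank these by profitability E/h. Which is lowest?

In descending order of E/h:
E: 550/1.5 = 367 kJ/min
H: 550/4.1 = 134 kJ/min
B: 400/3.7 = 108 kJ/min
D: 140/6 = 23.3 kJ/min
A: 52/7.2 = 7.22 kJ/min

A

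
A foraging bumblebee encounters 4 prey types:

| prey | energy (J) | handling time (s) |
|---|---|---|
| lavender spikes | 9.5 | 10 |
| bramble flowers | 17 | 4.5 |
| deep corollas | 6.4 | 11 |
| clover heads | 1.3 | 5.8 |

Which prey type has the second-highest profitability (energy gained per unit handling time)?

Profitability E/h (J/s): lavender spikes = 9.5/10 = 0.95, bramble flowers = 17/4.5 = 3.78, deep corollas = 6.4/11 = 0.582, clover heads = 1.3/5.8 = 0.224.
Ranked: bramble flowers > lavender spikes > deep corollas > clover heads.

lavender spikes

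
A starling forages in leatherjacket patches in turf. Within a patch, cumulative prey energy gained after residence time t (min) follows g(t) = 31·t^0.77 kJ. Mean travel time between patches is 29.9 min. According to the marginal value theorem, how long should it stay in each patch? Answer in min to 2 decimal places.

Optimal t* satisfies g'(t*) = g(t*)/(T + t*).
g'(t) = 0.77·31·t^-0.23. Setting 0.77·31·t^-0.23 = 31·t^0.77/(29.9+t) gives 0.77(29.9+t) = t, so 0.23·t = 0.77×29.9.
t* = 0.77×29.9/0.23 = 100.1 min.

100.10 min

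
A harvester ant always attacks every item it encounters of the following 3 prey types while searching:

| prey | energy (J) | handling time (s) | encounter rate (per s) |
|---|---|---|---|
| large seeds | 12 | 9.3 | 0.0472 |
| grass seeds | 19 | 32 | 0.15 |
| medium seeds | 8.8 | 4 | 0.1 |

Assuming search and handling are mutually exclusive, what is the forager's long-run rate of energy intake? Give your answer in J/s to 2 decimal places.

0.65 J/s

Energy encountered per unit search time: 0.0472×12 + 0.15×19 + 0.1×8.8 = 4.296 J/s.
Handling time per unit search time: 0.0472×9.3 + 0.15×32 + 0.1×4 = 5.639.
Rate = 4.296/(1 + 5.639) = 0.6471 J/s.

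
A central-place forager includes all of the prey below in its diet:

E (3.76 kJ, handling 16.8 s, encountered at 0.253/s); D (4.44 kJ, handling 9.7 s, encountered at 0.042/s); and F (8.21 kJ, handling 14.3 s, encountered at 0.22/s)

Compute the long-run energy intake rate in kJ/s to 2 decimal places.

R = Σλ_iE_i / (1 + Σλ_ih_i)
Numerator: 0.253×3.76 + 0.042×4.44 + 0.22×8.21 = 2.944
Denominator: 1 + 0.253×16.8 + 0.042×9.7 + 0.22×14.3 = 8.804
R = 2.944/8.804 = 0.3344 kJ/s

0.33 kJ/s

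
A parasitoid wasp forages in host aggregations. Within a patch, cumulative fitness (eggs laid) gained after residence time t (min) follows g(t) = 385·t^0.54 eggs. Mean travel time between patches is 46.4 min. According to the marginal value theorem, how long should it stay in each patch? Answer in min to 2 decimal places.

By the marginal value theorem, leave when the instantaneous gain rate g'(t) equals the habitat-wide average g(t)/(T + t).
g'(t) = 0.54·385·t^-0.46. Setting 0.54·385·t^-0.46 = 385·t^0.54/(46.4+t) gives 0.54(46.4+t) = t, so 0.46·t = 0.54×46.4.
t* = 0.54×46.4/0.46 = 54.47 min.

54.47 min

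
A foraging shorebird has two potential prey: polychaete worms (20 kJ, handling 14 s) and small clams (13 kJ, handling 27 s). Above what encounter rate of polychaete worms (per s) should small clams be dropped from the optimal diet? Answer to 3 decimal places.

0.036 per s

Drop small clams once their profitability E₂/h₂ falls below the rate achievable on polychaete worms alone: E₂/h₂ = λE₁/(1 + λh₁).
Solve for λ: λE₁h₂ = E₂(1 + λh₁) → λ(E₁h₂ − E₂h₁) = E₂ → λ = E₂/(E₁h₂ − E₂h₁).
λ = 13/(20×27 − 13×14) = 13/358 = 0.03631 per s.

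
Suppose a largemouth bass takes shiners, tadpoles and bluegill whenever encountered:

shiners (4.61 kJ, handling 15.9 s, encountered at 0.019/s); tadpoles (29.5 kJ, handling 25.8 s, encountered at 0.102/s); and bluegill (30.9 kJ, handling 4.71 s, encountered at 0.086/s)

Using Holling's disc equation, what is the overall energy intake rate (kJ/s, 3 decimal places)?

1.326 kJ/s

R = (0.019×4.61 + 0.102×29.5 + 0.086×30.9) / (1 + 0.019×15.9 + 0.102×25.8 + 0.086×4.71) = 5.754/4.339 = 1.326 kJ/s.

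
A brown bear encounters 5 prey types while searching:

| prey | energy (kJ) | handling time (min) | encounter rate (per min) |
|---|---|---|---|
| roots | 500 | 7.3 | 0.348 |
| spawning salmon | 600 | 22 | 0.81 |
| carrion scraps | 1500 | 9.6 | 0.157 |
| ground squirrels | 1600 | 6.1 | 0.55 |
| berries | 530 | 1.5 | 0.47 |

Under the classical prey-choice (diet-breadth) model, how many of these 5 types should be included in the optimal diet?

2

E/h in descending order: berries 353, ground squirrels 262, carrion scraps 156, roots 68.5, spawning salmon 27.3 kJ/min. The optimal diet is the largest prefix of this list for which every included type satisfies E_i/h_i > R on the types above it.
Rate on top 1: 146.1. ground squirrels: 262 > 146.1 → include.
Rate on top 2: 223.1. carrion scraps: 156 < 223.1 → exclude; stop.
Optimal diet: berries, ground squirrels — 2 of 5 types.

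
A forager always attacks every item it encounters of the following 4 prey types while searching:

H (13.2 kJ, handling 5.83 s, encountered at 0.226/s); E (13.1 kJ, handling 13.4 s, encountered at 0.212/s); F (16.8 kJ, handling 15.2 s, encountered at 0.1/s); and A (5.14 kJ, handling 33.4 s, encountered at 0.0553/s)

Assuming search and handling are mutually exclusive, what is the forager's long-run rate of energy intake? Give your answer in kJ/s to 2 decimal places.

R = (0.226×13.2 + 0.212×13.1 + 0.1×16.8 + 0.0553×5.14) / (1 + 0.226×5.83 + 0.212×13.4 + 0.1×15.2 + 0.0553×33.4) = 7.725/8.525 = 0.9061 kJ/s.

0.91 kJ/s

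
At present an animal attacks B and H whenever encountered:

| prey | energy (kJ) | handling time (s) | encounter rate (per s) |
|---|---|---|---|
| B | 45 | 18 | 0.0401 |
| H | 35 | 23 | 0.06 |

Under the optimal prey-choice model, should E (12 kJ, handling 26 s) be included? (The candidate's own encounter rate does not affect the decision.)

No

On B and H alone, R = ΣλE/(1+Σλh) = 3.904/3.102 = 1.259 kJ/s.
Profitability of E: 12/26 = 0.4615 kJ/s.
0.4615 < 1.259, so adding E would lower the average — exclude it.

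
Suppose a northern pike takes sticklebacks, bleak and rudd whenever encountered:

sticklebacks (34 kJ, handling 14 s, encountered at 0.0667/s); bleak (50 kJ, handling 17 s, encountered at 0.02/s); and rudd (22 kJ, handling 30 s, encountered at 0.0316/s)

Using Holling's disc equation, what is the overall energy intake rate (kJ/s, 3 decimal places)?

1.230 kJ/s

Energy encountered per unit search time: 0.0667×34 + 0.02×50 + 0.0316×22 = 3.963 kJ/s.
Handling time per unit search time: 0.0667×14 + 0.02×17 + 0.0316×30 = 2.222.
Rate = 3.963/(1 + 2.222) = 1.23 kJ/s.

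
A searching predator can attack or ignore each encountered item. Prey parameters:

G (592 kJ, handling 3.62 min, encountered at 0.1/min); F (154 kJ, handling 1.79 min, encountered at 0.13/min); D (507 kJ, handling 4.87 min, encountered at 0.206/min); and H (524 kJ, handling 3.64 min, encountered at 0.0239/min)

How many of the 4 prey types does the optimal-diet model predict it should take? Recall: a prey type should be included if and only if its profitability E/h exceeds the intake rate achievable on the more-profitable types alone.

4

Rank by E/h (kJ/min): G 164, H 144, D 104, F 86. Include each in turn until the next type's E/h falls below the running intake rate.
Rate on top 1: 43.47. H: 144 > 43.47 → include.
Rate on top 2: 49.5. D: 104 > 49.5 → include.
Rate on top 3: 71.84. F: 86 > 71.84 → include.
Optimal diet: G, H, D, F — 4 of 4 types.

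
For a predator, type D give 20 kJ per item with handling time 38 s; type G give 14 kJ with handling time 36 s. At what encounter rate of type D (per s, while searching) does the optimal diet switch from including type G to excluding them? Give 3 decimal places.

0.074 per s

Drop type G once their profitability E₂/h₂ falls below the rate achievable on type D alone: E₂/h₂ = λE₁/(1 + λh₁).
Solve for λ: λE₁h₂ = E₂(1 + λh₁) → λ(E₁h₂ − E₂h₁) = E₂ → λ = E₂/(E₁h₂ − E₂h₁).
λ = 14/(20×36 − 14×38) = 14/188 = 0.07447 per s.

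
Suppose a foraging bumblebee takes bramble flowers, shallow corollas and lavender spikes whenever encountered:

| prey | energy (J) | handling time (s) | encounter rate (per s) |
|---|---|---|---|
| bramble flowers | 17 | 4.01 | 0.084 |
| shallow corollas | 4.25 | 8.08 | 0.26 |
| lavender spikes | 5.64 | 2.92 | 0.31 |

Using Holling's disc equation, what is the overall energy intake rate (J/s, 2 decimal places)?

R = (0.084×17 + 0.26×4.25 + 0.31×5.64) / (1 + 0.084×4.01 + 0.26×8.08 + 0.31×2.92) = 4.281/4.343 = 0.9859 J/s.

0.99 J/s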